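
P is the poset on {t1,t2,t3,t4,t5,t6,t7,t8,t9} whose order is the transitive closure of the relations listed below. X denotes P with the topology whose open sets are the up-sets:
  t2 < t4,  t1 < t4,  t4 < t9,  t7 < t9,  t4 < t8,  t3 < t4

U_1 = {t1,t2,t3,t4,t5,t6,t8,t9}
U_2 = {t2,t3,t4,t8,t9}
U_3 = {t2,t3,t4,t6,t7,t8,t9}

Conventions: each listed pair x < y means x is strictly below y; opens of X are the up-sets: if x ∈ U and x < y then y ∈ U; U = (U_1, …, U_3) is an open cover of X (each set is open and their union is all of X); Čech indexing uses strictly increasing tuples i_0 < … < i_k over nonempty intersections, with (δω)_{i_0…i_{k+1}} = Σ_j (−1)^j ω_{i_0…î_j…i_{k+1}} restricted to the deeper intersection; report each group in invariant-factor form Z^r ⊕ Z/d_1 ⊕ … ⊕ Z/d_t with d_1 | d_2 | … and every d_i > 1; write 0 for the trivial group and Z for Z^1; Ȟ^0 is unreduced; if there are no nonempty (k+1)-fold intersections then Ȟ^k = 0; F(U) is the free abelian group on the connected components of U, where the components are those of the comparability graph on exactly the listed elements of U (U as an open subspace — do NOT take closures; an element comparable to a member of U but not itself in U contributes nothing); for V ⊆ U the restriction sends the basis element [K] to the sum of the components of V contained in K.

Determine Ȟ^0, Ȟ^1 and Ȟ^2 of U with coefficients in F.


nerve simplices:
  U12={t2,t3,t4,t8,t9} U13={t2,t3,t4,t6,t8,t9} U23={t2,t3,t4,t8,t9}
  U123={t2,t3,t4,t8,t9}
components per intersection:
  U1: {t1,t2,t3,t4,t8,t9} {t5} {t6}
  U2: {t2,t3,t4,t8,t9}
  U3: {t2,t3,t4,t7,t8,t9} {t6}
  U12: {t2,t3,t4,t8,t9}
  U13: {t2,t3,t4,t8,t9} {t6}
  U23: {t2,t3,t4,t8,t9}
  U123: {t2,t3,t4,t8,t9}
C dims 6,4,1; δ0: rk 3, SNF 1^3; δ1: rk 1, SNF 1^1
degree 0: 6−3−0 = 3 → Ȟ^0 ≅ Z^3
degree 1: 4−1−3 = 0 → Ȟ^1 ≅ 0
degree 2: 1−0−1 = 0 → Ȟ^2 ≅ 0

Ȟ^0 = Z^3, Ȟ^1 = 0 and Ȟ^2 = 0


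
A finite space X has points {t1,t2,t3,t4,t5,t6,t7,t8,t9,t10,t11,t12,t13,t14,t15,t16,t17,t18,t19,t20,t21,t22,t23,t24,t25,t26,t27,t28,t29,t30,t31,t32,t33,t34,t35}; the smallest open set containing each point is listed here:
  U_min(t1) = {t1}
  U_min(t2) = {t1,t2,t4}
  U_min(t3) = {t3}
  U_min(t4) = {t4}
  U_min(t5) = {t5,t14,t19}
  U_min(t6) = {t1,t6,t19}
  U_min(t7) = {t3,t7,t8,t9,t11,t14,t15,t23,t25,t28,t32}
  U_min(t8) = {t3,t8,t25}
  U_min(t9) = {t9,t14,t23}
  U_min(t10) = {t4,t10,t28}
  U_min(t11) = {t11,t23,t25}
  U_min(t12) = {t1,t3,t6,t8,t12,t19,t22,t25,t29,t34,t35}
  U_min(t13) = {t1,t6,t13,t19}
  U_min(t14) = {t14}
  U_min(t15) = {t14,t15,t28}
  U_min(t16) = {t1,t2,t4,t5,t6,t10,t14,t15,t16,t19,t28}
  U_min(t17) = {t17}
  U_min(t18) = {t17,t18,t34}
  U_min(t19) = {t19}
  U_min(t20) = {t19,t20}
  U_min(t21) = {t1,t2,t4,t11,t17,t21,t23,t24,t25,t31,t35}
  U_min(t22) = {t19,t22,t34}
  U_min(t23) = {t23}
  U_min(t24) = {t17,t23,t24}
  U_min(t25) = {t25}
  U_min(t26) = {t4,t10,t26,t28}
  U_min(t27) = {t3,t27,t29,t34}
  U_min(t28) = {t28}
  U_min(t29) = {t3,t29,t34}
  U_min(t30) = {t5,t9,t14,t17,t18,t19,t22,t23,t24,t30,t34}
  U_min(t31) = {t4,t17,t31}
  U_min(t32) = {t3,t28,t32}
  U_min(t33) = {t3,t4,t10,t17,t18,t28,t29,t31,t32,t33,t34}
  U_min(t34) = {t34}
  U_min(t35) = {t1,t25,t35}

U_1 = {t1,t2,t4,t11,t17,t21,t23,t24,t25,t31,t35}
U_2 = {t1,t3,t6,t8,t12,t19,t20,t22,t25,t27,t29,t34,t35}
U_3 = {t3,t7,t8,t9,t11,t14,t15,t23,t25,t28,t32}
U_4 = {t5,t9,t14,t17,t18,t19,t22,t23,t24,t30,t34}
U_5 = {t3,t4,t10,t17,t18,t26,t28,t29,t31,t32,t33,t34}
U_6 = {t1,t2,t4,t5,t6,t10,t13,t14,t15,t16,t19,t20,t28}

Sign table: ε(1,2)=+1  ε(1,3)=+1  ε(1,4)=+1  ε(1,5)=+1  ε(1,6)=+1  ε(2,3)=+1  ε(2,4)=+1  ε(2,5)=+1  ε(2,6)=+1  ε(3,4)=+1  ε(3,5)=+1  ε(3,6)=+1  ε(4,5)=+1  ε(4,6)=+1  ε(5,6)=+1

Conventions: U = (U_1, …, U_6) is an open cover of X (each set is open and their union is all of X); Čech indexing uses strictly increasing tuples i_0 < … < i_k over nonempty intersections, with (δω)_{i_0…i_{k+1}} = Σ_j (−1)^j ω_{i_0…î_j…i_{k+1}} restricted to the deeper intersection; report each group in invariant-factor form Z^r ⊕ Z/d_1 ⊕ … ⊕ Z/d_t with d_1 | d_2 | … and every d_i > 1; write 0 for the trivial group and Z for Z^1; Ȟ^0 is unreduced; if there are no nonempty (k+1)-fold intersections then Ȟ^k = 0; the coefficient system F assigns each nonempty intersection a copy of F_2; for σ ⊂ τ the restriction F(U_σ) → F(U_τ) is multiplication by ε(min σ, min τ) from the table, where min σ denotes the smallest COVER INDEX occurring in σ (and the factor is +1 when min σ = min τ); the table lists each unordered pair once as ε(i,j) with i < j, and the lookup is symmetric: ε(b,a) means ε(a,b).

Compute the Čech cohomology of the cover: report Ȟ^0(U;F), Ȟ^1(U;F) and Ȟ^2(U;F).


Ȟ^0(U;F) ≅ Z/2, Ȟ^1(U;F) ≅ Z/2, Ȟ^2(U;F) ≅ Z/2

nonempty overlaps:
  U12={t1,t25,t35} U13={t11,t23,t25} U14={t17,t23,t24} U15={t4,t17,t31} U16={t1,t2,t4} U23={t3,t8,t25} U24={t19,t22,t34} U25={t3,t29,t34} U26={t1,t6,t19,t20} U34={t9,t14,t23} U35={t3,t28,t32} U36={t14,t15,t28} U45={t17,t18,t34} U46={t5,t14,t19} U56={t4,t10,t28}
  U123={t25} U126={t1} U134={t23} U145={t17} U156={t4} U235={t3} U245={t34} U246={t19} U346={t14} U356={t28}
C dims 6,15,10; δ0: rk_F2 5; δ1: rk_F2 9
degree 0: 6−5−0 = 1 → Ȟ^0 ≅ Z/2
degree 1: 15−9−5 = 1 → Ȟ^1 ≅ Z/2
degree 2: 10−0−9 = 1 → Ȟ^2 ≅ Z/2


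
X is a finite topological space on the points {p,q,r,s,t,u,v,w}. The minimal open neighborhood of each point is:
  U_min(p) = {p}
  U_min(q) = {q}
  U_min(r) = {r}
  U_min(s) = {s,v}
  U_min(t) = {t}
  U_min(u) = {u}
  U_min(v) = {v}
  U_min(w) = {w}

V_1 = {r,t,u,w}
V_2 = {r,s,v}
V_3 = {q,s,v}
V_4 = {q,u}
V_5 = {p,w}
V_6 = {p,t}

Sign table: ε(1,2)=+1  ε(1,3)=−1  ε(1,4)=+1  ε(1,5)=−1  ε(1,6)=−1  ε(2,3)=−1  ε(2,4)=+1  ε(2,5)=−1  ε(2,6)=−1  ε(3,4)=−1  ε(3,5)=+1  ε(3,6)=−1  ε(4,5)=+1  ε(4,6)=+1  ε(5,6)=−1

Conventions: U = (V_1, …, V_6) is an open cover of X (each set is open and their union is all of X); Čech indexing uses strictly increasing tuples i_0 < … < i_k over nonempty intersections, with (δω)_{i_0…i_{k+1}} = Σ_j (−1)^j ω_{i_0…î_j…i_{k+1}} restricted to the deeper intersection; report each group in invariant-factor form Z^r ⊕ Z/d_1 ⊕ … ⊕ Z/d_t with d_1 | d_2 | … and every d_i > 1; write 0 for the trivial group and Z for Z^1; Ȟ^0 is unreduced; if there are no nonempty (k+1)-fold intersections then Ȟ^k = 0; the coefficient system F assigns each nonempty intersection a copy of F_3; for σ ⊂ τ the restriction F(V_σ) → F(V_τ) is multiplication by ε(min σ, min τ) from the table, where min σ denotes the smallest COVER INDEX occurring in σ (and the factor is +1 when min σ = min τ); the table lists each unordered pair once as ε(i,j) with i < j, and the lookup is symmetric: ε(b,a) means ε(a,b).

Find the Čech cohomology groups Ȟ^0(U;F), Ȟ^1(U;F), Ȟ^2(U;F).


nerve simplices:
  V12={r} V14={u} V15={w} V16={t} V23={s,v} V34={q} V56={p}
C dims 6,7; δ0: rk_F3 6
degree 0: 6−6−0 = 0 → Ȟ^0 ≅ 0
degree 1: 7−0−6 = 1 → Ȟ^1 ≅ Z/3
degree 2: 0−0−0 = 0 → Ȟ^2 ≅ 0

Ȟ^0 = 0,  Ȟ^1 = Z/3,  Ȟ^2 = 0


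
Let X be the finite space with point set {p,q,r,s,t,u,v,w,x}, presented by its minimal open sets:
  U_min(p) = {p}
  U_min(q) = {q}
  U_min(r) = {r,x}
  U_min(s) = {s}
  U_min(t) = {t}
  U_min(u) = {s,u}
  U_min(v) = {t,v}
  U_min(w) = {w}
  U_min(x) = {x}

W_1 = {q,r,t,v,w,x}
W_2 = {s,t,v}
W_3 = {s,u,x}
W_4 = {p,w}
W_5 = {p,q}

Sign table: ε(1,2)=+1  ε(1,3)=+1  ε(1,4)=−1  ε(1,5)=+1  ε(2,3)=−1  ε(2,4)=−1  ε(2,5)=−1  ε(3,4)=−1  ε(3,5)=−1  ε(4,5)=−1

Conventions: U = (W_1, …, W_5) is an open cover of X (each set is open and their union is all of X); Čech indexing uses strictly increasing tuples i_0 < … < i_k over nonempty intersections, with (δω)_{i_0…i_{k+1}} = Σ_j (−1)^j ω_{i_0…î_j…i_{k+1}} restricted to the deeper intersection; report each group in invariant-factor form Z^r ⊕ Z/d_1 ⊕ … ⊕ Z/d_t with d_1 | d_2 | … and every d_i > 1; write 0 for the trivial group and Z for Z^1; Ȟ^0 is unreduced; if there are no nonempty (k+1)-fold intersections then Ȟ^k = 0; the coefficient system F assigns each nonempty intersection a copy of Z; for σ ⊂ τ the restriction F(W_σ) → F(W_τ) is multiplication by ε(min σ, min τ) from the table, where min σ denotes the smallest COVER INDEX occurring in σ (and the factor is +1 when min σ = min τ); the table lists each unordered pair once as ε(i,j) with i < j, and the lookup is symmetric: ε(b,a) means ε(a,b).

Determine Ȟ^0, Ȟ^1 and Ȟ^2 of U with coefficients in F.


Ȟ^0 ≅ 0, Ȟ^1 ≅ Z ⊕ Z/2, Ȟ^2 ≅ 0

intersection data:
  W12={t,v} W13={x} W14={w} W15={q} W23={s} W45={p}
C dims 5,6; δ0: rk 5, SNF 1^4·2
Ȟ^0 = (5 − 5) − 0 = 0, so Ȟ^0 ≅ 0
Ȟ^1 = (6 − 0) − 5 = 1 plus torsion [2], so Ȟ^1 ≅ Z ⊕ Z/2
Ȟ^2 = (0 − 0) − 0 = 0, so Ȟ^2 ≅ 0


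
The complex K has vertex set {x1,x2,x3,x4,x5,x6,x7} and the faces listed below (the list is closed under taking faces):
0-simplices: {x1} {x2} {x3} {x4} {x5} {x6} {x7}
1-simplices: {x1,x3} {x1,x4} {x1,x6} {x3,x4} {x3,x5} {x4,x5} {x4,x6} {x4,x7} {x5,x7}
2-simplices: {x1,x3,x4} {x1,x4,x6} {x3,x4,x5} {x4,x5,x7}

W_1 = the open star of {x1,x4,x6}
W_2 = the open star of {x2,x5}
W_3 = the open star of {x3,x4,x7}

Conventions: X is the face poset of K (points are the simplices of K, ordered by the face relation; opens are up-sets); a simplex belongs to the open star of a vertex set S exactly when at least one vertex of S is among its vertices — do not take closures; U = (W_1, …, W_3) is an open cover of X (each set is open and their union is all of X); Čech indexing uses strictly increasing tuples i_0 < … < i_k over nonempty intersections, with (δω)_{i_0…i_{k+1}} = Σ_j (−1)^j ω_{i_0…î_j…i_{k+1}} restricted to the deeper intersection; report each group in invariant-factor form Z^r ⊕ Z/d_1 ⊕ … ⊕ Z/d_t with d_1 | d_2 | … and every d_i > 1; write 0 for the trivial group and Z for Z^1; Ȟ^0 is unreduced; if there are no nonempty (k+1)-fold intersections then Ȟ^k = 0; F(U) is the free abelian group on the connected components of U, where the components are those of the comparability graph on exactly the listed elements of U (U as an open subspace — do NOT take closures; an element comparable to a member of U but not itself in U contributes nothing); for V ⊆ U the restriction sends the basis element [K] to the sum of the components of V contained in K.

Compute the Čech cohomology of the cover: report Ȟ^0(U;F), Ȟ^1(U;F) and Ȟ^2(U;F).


Ȟ^0 ≅ Z^2, Ȟ^1 ≅ 0 and Ȟ^2 ≅ 0

nonempty overlaps:
  W1={{x1},{x4},{x6},{x1,x3},{x1,x4},{x1,x6},{x3,x4},{x4,x5},{x4,x6},{x4,x7},{x1,x3,x4},{x1,x4,x6},{x3,x4,x5},{x4,x5,x7}} W2={{x2},{x5},{x3,x5},{x4,x5},{x5,x7},{x3,x4,x5},{x4,x5,x7}} W3={{x3},{x4},{x7},{x1,x3},{x1,x4},{x3,x4},{x3,x5},{x4,x5},{x4,x6},{x4,x7},{x5,x7},{x1,x3,x4},{x1,x4,x6},{x3,x4,x5},{x4,x5,x7}}
  W12={{x4,x5},{x3,x4,x5},{x4,x5,x7}} W13={{x4},{x1,x3},{x1,x4},{x3,x4},{x4,x5},{x4,x6},{x4,x7},{x1,x3,x4},{x1,x4,x6},{x3,x4,x5},{x4,x5,x7}} W23={{x3,x5},{x4,x5},{x5,x7},{x3,x4,x5},{x4,x5,x7}}
  W123={{x4,x5},{x3,x4,x5},{x4,x5,x7}}
components per intersection:
  W1: {{x1},{x4},{x6},{x1,x3},{x1,x4},{x1,x6},{x3,x4},{x4,x5},{x4,x6},{x4,x7},{x1,x3,x4},{x1,x4,x6},{x3,x4,x5},{x4,x5,x7}}
  W2: {{x2}} {{x5},{x3,x5},{x4,x5},{x5,x7},{x3,x4,x5},{x4,x5,x7}}
  W3: {{x3},{x4},{x7},{x1,x3},{x1,x4},{x3,x4},{x3,x5},{x4,x5},{x4,x6},{x4,x7},{x5,x7},{x1,x3,x4},{x1,x4,x6},{x3,x4,x5},{x4,x5,x7}}
  W12: {{x4,x5},{x3,x4,x5},{x4,x5,x7}}
  W13: {{x4},{x1,x3},{x1,x4},{x3,x4},{x4,x5},{x4,x6},{x4,x7},{x1,x3,x4},{x1,x4,x6},{x3,x4,x5},{x4,x5,x7}}
  W23: {{x3,x5},{x4,x5},{x5,x7},{x3,x4,x5},{x4,x5,x7}}
  W123: {{x4,x5},{x3,x4,x5},{x4,x5,x7}}
C dims 4,3,1; δ0: rk 2, SNF 1^2; δ1: rk 1, SNF 1^1
degree 0: 4−2−0 = 2 → Ȟ^0 ≅ Z^2
degree 1: 3−1−2 = 0 → Ȟ^1 ≅ 0
degree 2: 1−0−1 = 0 → Ȟ^2 ≅ 0


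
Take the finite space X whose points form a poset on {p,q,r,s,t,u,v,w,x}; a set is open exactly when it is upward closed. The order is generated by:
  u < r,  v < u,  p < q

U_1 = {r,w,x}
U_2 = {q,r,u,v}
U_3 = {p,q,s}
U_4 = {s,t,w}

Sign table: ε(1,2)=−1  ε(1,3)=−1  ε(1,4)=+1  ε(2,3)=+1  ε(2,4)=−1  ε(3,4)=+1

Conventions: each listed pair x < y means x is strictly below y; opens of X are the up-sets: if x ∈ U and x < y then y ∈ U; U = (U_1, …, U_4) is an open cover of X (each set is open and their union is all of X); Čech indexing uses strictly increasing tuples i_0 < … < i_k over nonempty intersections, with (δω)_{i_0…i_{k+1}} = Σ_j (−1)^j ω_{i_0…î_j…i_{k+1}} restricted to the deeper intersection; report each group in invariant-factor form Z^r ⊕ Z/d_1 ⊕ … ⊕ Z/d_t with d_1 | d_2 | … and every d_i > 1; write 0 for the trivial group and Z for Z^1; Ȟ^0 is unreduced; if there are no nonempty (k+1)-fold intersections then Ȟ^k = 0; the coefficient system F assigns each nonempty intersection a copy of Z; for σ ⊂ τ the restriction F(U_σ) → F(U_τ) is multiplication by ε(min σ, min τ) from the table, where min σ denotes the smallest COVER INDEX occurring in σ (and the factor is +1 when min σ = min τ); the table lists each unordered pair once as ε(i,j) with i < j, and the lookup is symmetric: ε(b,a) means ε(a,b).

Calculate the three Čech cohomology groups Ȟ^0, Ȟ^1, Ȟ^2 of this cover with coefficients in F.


nerve simplices:
  U12={r} U14={w} U23={q} U34={s}
C dims 4,4; δ0: rk 4, SNF 1^3·2
degree 0: 4−4−0 = 0 → Ȟ^0 ≅ 0
degree 1: 4−0−4 = 0 plus torsion [2] → Ȟ^1 ≅ Z/2
degree 2: 0−0−0 = 0 → Ȟ^2 ≅ 0

Ȟ^0 = 0, Ȟ^1 = Z/2, Ȟ^2 = 0


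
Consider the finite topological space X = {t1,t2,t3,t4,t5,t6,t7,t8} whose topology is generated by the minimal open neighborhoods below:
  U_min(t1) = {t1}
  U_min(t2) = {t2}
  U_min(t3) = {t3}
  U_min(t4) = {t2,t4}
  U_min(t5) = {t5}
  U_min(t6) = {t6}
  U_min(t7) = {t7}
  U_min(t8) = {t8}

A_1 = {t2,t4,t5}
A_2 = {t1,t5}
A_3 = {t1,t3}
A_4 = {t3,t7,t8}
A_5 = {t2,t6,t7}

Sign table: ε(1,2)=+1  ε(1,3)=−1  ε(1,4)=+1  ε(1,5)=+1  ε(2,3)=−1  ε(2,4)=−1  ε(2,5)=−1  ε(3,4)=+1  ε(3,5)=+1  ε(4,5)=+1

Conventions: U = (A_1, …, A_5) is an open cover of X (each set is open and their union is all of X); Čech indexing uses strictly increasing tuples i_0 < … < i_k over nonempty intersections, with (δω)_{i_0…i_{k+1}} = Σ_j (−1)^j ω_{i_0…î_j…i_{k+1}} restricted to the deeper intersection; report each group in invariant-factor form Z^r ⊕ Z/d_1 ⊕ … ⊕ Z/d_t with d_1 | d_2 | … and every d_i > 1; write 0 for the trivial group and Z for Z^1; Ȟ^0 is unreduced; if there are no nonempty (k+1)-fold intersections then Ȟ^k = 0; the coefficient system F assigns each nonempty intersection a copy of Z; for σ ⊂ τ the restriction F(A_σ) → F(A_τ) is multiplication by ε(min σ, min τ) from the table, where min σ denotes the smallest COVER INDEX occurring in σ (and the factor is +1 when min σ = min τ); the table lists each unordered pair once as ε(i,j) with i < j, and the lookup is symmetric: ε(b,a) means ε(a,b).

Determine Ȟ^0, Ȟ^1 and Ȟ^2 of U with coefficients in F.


cover nerve:
  A12={t5} A15={t2} A23={t1} A34={t3} A45={t7}
C dims 5,5; δ0: rk 5, SNF 1^4·2
Ȟ^0: (5−5)−0=0 ⇒ 0
Ȟ^1: (5−0)−5=0 plus torsion [2] ⇒ Z/2
Ȟ^2: (0−0)−0=0 ⇒ 0

Ȟ^0 ≅ 0,  Ȟ^1 ≅ Z/2,  Ȟ^2 ≅ 0


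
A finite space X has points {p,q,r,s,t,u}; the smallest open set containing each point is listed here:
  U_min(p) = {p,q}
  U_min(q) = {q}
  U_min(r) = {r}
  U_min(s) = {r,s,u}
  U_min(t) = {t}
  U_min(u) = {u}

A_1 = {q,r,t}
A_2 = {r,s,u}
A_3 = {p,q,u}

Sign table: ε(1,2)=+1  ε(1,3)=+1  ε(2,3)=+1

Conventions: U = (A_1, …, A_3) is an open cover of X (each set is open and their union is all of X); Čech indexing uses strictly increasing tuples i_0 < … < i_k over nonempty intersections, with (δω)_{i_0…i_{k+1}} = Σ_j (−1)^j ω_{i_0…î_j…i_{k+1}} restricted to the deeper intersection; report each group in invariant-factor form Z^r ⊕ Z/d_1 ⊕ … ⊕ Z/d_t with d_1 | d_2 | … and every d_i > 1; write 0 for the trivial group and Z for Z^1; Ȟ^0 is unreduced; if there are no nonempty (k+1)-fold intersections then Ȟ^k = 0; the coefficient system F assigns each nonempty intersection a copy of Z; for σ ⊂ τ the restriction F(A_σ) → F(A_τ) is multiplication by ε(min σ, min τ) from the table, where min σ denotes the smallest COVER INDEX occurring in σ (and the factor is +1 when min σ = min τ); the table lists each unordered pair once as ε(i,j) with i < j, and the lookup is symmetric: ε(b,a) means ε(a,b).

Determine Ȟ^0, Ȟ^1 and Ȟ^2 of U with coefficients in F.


nonempty overlaps:
  A12={r} A13={q} A23={u}
C dims 3,3; δ0: rk 2, SNF 1^2
degree 0: 3−2−0 = 1 → Ȟ^0 ≅ Z
degree 1: 3−0−2 = 1 → Ȟ^1 ≅ Z
degree 2: 0−0−0 = 0 → Ȟ^2 ≅ 0

Ȟ^0(U;F) ≅ Z,  Ȟ^1(U;F) ≅ Z,  Ȟ^2(U;F) ≅ 0


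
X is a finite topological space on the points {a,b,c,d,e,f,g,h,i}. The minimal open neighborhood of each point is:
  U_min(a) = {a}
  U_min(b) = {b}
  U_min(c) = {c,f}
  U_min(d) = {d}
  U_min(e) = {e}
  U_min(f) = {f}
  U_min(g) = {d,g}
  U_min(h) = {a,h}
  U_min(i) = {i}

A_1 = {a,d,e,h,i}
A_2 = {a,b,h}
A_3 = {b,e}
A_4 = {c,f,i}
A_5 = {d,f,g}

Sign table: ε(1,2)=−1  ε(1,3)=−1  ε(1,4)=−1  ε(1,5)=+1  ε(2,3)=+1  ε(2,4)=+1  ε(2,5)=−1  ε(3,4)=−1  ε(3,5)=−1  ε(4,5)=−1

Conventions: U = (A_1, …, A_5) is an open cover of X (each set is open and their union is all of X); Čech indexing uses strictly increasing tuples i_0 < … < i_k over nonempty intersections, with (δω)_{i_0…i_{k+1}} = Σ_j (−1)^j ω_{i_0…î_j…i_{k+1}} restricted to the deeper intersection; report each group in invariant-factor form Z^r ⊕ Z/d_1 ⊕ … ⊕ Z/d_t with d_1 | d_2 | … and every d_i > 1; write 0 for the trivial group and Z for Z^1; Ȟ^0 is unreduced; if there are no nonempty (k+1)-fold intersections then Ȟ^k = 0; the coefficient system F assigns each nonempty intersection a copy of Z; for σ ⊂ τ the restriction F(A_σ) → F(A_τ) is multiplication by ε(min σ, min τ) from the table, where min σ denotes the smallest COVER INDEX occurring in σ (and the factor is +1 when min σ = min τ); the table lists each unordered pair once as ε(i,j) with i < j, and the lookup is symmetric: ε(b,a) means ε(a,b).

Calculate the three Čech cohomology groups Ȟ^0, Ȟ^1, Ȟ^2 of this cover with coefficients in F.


nerve of the cover:
  A12={a,h} A13={e} A14={i} A15={d} A23={b} A45={f}
C dims 5,6; δ0: rk 4, SNF 1^4
Ȟ^0 = (5 − 4) − 0 = 1, so Ȟ^0 ≅ Z
Ȟ^1 = (6 − 0) − 4 = 2, so Ȟ^1 ≅ Z^2
Ȟ^2 = (0 − 0) − 0 = 0, so Ȟ^2 ≅ 0

Ȟ^0(U;F) ≅ Z, Ȟ^1(U;F) ≅ Z^2 and Ȟ^2(U;F) ≅ 0


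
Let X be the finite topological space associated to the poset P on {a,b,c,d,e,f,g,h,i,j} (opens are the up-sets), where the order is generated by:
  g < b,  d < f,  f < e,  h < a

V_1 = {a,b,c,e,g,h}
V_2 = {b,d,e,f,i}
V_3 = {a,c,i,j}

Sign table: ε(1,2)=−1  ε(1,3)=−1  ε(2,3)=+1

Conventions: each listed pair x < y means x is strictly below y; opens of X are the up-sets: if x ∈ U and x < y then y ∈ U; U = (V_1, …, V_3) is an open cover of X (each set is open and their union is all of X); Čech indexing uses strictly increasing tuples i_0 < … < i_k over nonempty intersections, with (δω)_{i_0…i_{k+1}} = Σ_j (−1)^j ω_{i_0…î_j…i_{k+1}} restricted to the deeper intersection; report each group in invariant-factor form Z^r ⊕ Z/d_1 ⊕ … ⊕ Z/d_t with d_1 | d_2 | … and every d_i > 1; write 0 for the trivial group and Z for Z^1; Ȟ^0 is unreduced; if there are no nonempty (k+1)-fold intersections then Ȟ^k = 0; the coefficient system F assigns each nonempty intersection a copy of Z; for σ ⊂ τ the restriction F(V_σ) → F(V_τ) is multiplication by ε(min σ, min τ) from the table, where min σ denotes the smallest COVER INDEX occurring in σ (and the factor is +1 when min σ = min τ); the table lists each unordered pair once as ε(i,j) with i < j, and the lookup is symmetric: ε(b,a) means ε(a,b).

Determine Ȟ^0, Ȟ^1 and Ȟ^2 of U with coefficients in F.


nerve of the cover:
  V12={b,e} V13={a,c} V23={i}
C dims 3,3; δ0: rk 2, SNF 1^2
Ȟ^0 = (3 − 2) − 0 = 1, so Ȟ^0 ≅ Z
Ȟ^1 = (3 − 0) − 2 = 1, so Ȟ^1 ≅ Z
Ȟ^2 = (0 − 0) − 0 = 0, so Ȟ^2 ≅ 0

Ȟ^0 = Z,  Ȟ^1 = Z,  Ȟ^2 = 0


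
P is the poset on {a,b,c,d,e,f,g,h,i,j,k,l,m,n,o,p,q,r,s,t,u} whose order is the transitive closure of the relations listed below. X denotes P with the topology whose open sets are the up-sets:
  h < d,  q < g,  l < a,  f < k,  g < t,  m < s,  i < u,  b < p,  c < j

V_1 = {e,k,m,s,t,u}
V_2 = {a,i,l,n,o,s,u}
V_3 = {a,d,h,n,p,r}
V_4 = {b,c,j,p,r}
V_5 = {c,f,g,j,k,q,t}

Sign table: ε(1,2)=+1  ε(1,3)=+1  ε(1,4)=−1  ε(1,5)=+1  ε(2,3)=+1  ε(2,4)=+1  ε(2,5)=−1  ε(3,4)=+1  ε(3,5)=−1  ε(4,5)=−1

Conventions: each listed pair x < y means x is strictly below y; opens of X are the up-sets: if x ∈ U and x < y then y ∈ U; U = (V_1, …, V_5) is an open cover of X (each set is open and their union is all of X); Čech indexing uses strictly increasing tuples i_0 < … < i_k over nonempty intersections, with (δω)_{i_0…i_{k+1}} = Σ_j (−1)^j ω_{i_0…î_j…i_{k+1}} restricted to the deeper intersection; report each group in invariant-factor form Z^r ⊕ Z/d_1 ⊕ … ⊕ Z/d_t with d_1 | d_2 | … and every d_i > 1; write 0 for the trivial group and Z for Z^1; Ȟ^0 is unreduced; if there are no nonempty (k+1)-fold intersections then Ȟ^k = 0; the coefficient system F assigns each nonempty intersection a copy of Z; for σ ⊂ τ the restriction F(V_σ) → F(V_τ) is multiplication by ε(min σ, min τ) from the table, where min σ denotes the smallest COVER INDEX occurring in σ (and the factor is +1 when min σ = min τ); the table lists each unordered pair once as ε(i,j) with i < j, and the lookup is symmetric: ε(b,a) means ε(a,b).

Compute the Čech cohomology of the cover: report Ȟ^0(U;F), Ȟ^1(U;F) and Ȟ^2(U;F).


Ȟ^0 ≅ 0, Ȟ^1 ≅ Z/2, Ȟ^2 ≅ 0

nerve simplices:
  V12={s,u} V15={k,t} V23={a,n} V34={p,r} V45={c,j}
C dims 5,5; δ0: rk 5, SNF 1^4·2
degree 0: 5−5−0 = 0 → Ȟ^0 ≅ 0
degree 1: 5−0−5 = 0 plus torsion [2] → Ȟ^1 ≅ Z/2
degree 2: 0−0−0 = 0 → Ȟ^2 ≅ 0


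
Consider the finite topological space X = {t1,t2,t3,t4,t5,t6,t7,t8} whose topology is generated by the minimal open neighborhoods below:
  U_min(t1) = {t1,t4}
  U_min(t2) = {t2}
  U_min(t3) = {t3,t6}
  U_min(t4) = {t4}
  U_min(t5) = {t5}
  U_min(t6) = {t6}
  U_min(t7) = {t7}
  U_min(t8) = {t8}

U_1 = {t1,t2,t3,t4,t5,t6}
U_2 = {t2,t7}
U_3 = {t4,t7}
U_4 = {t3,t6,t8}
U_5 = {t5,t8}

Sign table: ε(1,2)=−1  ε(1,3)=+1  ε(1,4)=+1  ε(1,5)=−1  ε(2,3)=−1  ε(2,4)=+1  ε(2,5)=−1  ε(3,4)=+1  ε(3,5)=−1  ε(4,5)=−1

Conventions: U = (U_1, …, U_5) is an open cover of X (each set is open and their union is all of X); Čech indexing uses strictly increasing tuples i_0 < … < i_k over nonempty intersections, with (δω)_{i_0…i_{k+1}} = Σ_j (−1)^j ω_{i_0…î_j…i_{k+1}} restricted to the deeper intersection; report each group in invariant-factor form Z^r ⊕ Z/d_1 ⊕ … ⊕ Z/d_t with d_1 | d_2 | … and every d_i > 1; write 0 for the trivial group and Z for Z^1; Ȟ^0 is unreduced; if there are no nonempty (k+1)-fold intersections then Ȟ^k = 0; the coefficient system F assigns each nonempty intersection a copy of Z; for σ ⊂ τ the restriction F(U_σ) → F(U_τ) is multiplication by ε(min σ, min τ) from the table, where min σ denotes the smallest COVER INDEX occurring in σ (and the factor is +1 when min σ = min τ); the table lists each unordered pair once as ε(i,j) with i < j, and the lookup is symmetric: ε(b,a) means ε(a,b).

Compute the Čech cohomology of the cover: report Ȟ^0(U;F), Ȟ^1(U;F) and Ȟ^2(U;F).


nonempty overlaps:
  U12={t2} U13={t4} U14={t3,t6} U15={t5} U23={t7} U45={t8}
C dims 5,6; δ0: rk 4, SNF 1^4
degree 0: 5−4−0 = 1 → Ȟ^0 ≅ Z
degree 1: 6−0−4 = 2 → Ȟ^1 ≅ Z^2
degree 2: 0−0−0 = 0 → Ȟ^2 ≅ 0

Ȟ^0(U;F) ≅ Z; Ȟ^1(U;F) ≅ Z^2; Ȟ^2(U;F) ≅ 0


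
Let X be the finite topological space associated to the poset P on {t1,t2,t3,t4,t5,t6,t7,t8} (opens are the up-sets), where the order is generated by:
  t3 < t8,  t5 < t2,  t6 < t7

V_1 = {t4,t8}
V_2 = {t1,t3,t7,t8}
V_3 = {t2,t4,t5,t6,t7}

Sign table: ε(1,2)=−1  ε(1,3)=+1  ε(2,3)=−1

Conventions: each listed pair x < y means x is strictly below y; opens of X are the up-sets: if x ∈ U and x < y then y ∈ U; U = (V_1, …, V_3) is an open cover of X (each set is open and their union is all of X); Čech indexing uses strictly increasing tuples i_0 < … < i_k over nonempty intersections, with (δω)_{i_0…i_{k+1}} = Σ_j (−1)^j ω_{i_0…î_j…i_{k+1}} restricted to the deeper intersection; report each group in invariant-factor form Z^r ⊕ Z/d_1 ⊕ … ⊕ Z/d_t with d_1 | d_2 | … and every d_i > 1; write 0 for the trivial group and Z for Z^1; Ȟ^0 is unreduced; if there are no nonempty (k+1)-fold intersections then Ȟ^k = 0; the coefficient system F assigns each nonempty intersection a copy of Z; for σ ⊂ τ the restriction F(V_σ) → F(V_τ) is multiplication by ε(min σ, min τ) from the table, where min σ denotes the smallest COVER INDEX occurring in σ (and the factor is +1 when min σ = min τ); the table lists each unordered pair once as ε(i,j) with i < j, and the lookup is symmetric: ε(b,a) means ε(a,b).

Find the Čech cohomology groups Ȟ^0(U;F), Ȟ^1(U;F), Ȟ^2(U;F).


nonempty intersections:
  V12={t8} V13={t4} V23={t7}
C dims 3,3; δ0: rk 2, SNF 1^2
Ȟ^0: (3−2)−0=1 ⇒ Z
Ȟ^1: (3−0)−2=1 ⇒ Z
Ȟ^2: (0−0)−0=0 ⇒ 0

Ȟ^0 ≅ Z, Ȟ^1 ≅ Z, Ȟ^2 ≅ 0


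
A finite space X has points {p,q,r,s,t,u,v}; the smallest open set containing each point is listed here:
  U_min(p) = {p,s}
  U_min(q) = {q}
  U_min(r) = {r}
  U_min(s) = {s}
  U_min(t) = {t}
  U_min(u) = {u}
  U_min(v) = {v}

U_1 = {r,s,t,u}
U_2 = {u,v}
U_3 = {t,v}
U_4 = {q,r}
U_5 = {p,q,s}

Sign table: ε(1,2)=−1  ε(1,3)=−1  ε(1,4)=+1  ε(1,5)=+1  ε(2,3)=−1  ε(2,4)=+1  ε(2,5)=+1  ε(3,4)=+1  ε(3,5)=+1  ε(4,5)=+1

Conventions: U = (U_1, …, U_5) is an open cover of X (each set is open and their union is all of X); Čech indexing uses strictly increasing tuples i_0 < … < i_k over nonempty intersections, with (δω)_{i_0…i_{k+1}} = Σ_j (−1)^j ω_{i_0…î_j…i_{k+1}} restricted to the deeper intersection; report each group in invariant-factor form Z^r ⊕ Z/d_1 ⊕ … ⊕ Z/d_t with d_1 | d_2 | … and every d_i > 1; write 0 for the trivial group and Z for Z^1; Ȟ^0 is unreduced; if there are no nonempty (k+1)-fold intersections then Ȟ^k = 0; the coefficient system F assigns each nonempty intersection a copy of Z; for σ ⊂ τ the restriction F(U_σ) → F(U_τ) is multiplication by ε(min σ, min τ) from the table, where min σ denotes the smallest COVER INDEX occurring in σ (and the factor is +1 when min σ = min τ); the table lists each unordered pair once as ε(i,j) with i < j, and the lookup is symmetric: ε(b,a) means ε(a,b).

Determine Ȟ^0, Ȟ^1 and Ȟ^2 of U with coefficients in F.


intersection data:
  U12={u} U13={t} U14={r} U15={s} U23={v} U45={q}
C dims 5,6; δ0: rk 5, SNF 1^4·2
Ȟ^0 = (5 − 5) − 0 = 0, so Ȟ^0 ≅ 0
Ȟ^1 = (6 − 0) − 5 = 1 plus torsion [2], so Ȟ^1 ≅ Z ⊕ Z/2
Ȟ^2 = (0 − 0) − 0 = 0, so Ȟ^2 ≅ 0

Ȟ^0(U;F) ≅ 0,  Ȟ^1(U;F) ≅ Z ⊕ Z/2,  Ȟ^2(U;F) ≅ 0


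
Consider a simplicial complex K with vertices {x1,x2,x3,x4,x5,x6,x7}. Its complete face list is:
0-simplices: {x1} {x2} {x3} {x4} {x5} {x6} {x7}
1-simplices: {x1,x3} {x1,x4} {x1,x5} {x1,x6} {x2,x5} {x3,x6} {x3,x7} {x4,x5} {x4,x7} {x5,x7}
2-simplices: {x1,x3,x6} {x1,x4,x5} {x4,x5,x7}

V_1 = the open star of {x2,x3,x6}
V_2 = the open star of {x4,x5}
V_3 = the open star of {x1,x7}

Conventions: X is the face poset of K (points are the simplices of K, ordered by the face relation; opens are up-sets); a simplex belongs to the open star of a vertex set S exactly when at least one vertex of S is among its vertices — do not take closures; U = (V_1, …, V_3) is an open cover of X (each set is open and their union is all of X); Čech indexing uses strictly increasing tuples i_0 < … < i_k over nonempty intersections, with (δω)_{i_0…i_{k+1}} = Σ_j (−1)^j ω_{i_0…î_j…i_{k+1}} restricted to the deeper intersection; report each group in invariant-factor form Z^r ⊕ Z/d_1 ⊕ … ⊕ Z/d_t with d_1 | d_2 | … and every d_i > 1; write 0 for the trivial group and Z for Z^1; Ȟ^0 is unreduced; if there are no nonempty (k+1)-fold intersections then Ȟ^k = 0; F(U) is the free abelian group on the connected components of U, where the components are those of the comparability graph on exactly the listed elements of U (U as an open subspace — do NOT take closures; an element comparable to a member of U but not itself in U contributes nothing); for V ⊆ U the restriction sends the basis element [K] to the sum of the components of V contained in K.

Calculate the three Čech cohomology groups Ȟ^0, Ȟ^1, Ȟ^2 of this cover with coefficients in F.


nerve of the cover:
  V1={{x2},{x3},{x6},{x1,x3},{x1,x6},{x2,x5},{x3,x6},{x3,x7},{x1,x3,x6}} V2={{x4},{x5},{x1,x4},{x1,x5},{x2,x5},{x4,x5},{x4,x7},{x5,x7},{x1,x4,x5},{x4,x5,x7}} V3={{x1},{x7},{x1,x3},{x1,x4},{x1,x5},{x1,x6},{x3,x7},{x4,x7},{x5,x7},{x1,x3,x6},{x1,x4,x5},{x4,x5,x7}}
  V12={{x2,x5}} V13={{x1,x3},{x1,x6},{x3,x7},{x1,x3,x6}} V23={{x1,x4},{x1,x5},{x4,x7},{x5,x7},{x1,x4,x5},{x4,x5,x7}}
components per intersection:
  V1: {{x2},{x2,x5}} {{x3},{x6},{x1,x3},{x1,x6},{x3,x6},{x3,x7},{x1,x3,x6}}
  V2: {{x4},{x5},{x1,x4},{x1,x5},{x2,x5},{x4,x5},{x4,x7},{x5,x7},{x1,x4,x5},{x4,x5,x7}}
  V3: {{x1},{x1,x3},{x1,x4},{x1,x5},{x1,x6},{x1,x3,x6},{x1,x4,x5}} {{x7},{x3,x7},{x4,x7},{x5,x7},{x4,x5,x7}}
  V12: {{x2,x5}}
  V13: {{x1,x3},{x1,x6},{x1,x3,x6}} {{x3,x7}}
  V23: {{x1,x4},{x1,x5},{x1,x4,x5}} {{x4,x7},{x5,x7},{x4,x5,x7}}
C dims 5,5; δ0: rk 4, SNF 1^4
Ȟ^0 = (5 − 4) − 0 = 1, so Ȟ^0 ≅ Z
Ȟ^1 = (5 − 0) − 4 = 1, so Ȟ^1 ≅ Z
Ȟ^2 = (0 − 0) − 0 = 0, so Ȟ^2 ≅ 0

Ȟ^0 = Z; Ȟ^1 = Z; Ȟ^2 = 0


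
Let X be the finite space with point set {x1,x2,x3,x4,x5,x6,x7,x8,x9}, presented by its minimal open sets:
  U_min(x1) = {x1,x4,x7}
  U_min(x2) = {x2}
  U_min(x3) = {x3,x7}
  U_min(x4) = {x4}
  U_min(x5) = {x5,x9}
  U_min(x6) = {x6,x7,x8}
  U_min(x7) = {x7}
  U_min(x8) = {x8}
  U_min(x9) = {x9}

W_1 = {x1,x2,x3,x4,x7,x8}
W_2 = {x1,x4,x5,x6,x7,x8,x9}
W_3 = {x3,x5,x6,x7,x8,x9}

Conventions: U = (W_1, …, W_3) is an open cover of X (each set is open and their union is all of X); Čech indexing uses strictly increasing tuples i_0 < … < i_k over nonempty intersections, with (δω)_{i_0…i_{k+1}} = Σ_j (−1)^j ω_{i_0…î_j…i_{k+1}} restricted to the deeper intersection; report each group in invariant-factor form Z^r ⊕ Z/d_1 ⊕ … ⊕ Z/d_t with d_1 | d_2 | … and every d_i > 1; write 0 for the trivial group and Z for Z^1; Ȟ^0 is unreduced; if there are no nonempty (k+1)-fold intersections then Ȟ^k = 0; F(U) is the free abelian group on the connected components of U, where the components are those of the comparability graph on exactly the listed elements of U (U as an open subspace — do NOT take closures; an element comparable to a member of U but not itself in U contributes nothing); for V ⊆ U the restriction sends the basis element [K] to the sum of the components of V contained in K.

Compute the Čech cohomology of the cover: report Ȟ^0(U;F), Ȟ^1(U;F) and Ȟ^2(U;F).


Ȟ^0 = Z^3, Ȟ^1 = 0, Ȟ^2 = 0

nerve of the cover:
  W12={x1,x4,x7,x8} W13={x3,x7,x8} W23={x5,x6,x7,x8,x9}
  W123={x7,x8}
components per intersection:
  W1: {x1,x3,x4,x7} {x2} {x8}
  W2: {x1,x4,x6,x7,x8} {x5,x9}
  W3: {x3,x6,x7,x8} {x5,x9}
  W12: {x1,x4,x7} {x8}
  W13: {x3,x7} {x8}
  W23: {x5,x9} {x6,x7,x8}
  W123: {x7} {x8}
C dims 7,6,2; δ0: rk 4, SNF 1^4; δ1: rk 2, SNF 1^2
Ȟ^0 = (7 − 4) − 0 = 3, so Ȟ^0 ≅ Z^3
Ȟ^1 = (6 − 2) − 4 = 0, so Ȟ^1 ≅ 0
Ȟ^2 = (2 − 0) − 2 = 0, so Ȟ^2 ≅ 0


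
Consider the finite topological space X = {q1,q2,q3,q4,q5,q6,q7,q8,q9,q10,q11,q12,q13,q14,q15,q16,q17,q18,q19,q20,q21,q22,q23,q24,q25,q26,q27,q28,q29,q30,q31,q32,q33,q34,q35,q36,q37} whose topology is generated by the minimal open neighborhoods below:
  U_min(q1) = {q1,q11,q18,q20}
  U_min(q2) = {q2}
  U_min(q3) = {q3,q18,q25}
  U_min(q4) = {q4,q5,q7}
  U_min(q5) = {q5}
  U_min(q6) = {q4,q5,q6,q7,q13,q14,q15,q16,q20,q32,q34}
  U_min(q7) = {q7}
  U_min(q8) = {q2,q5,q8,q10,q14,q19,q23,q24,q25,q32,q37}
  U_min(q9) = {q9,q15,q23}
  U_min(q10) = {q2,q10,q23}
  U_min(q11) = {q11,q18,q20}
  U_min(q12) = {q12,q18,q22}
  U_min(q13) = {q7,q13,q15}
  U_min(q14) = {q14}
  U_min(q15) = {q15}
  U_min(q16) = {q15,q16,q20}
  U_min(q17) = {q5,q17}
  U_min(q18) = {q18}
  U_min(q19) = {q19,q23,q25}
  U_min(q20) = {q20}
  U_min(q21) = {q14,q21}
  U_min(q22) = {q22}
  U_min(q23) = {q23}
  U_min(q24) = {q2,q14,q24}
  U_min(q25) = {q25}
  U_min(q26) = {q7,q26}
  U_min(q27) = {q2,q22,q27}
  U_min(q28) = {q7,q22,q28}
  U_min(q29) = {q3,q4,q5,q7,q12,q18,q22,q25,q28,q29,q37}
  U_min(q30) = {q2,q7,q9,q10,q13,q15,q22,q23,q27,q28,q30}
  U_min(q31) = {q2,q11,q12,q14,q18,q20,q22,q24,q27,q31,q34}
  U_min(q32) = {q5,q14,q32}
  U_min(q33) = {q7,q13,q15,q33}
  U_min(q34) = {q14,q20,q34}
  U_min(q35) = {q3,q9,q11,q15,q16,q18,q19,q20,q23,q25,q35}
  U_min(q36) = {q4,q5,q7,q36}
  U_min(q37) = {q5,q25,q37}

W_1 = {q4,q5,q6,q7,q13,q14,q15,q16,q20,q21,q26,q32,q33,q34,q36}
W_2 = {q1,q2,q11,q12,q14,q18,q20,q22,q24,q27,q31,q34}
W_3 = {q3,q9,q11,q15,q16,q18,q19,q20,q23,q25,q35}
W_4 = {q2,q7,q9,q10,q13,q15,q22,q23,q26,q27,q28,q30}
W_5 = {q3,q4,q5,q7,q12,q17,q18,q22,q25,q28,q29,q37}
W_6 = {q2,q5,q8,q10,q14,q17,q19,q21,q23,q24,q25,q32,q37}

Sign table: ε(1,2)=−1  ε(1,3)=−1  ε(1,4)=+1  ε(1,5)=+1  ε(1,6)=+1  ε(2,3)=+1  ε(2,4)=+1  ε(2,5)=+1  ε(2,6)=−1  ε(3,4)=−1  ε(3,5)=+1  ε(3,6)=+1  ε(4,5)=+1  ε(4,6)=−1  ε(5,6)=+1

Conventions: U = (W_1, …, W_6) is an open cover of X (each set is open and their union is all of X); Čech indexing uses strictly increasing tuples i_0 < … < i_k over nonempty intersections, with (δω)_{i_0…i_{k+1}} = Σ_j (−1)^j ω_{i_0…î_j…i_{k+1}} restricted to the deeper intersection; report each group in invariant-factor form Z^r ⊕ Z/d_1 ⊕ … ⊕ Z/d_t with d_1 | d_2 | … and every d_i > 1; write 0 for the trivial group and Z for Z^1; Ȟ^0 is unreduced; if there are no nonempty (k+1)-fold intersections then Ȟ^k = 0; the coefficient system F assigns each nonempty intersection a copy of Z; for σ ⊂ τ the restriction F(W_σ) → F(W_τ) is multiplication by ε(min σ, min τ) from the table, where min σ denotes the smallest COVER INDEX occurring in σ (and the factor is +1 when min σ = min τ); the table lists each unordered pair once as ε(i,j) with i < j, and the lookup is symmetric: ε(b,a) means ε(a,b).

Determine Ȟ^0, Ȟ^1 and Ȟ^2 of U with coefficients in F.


Ȟ^0(U;F) ≅ 0,  Ȟ^1(U;F) ≅ Z/2,  Ȟ^2(U;F) ≅ Z

nerve simplices:
  W12={q14,q20,q34} W13={q15,q16,q20} W14={q7,q13,q15,q26} W15={q4,q5,q7} W16={q5,q14,q21,q32} W23={q11,q18,q20} W24={q2,q22,q27} W25={q12,q18,q22} W26={q2,q14,q24} W34={q9,q15,q23} W35={q3,q18,q25} W36={q19,q23,q25} W45={q7,q22,q28} W46={q2,q10,q23} W56={q5,q17,q25,q37}
  W123={q20} W126={q14} W134={q15} W145={q7} W156={q5} W235={q18} W245={q22} W246={q2} W346={q23} W356={q25}
C dims 6,15,10; δ0: rk 6, SNF 1^5·2; δ1: rk 9, SNF 1^9
degree 0: 6−6−0 = 0 → Ȟ^0 ≅ 0
degree 1: 15−9−6 = 0 plus torsion [2] → Ȟ^1 ≅ Z/2
degree 2: 10−0−9 = 1 → Ȟ^2 ≅ Z


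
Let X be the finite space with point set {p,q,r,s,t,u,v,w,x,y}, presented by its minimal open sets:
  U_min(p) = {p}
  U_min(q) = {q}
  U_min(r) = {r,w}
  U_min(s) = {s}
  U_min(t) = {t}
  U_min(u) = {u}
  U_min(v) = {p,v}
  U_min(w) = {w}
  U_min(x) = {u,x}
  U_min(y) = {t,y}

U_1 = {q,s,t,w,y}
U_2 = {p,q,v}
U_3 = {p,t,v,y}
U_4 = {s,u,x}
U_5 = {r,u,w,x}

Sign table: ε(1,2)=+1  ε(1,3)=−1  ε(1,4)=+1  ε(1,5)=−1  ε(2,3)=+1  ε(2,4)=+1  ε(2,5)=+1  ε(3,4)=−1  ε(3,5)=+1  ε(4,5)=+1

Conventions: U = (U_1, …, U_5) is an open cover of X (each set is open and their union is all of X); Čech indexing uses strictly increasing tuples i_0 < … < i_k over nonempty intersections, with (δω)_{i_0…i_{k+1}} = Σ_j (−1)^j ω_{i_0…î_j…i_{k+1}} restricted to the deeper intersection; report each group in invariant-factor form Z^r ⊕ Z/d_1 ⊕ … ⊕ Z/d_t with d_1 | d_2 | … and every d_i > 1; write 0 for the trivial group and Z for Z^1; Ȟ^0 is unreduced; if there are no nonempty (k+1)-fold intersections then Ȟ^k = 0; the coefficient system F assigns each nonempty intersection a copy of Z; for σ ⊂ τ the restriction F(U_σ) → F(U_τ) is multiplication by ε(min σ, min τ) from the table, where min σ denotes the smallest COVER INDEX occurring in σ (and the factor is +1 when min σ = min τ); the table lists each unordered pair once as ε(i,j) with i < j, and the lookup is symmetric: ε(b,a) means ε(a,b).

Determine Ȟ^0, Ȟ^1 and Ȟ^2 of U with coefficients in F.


Ȟ^0 ≅ 0, Ȟ^1 ≅ Z ⊕ Z/2 and Ȟ^2 ≅ 0

nonempty intersections:
  U12={q} U13={t,y} U14={s} U15={w} U23={p,v} U45={u,x}
C dims 5,6; δ0: rk 5, SNF 1^4·2
Ȟ^0: (5−5)−0=0 ⇒ 0
Ȟ^1: (6−0)−5=1 plus torsion [2] ⇒ Z ⊕ Z/2
Ȟ^2: (0−0)−0=0 ⇒ 0


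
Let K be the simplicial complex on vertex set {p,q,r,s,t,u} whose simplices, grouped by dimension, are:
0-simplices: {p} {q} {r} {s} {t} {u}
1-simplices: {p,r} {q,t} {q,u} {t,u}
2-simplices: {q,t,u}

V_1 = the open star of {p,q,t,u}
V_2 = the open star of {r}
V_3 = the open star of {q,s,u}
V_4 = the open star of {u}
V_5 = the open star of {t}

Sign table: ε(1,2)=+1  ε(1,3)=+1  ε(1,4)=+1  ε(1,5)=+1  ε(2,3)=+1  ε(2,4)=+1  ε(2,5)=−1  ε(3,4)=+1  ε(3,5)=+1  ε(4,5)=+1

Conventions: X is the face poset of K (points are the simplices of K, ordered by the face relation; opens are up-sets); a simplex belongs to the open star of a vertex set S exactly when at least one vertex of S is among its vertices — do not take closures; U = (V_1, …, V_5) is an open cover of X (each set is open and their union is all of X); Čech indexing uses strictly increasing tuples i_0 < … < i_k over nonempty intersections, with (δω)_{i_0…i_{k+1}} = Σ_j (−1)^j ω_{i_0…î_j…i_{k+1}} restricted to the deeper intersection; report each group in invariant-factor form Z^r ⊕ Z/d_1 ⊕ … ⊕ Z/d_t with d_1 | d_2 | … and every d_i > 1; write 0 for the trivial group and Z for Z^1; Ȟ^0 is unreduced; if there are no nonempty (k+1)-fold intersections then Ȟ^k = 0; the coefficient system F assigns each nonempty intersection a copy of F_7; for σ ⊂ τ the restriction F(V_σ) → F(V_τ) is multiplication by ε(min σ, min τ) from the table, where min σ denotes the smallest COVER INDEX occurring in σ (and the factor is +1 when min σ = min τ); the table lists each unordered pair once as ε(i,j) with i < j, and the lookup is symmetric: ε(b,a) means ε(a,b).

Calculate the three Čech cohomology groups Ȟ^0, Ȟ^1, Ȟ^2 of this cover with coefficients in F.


nonempty overlaps:
  V1={{p},{q},{t},{u},{p,r},{q,t},{q,u},{t,u},{q,t,u}} V2={{r},{p,r}} V3={{q},{s},{u},{q,t},{q,u},{t,u},{q,t,u}} V4={{u},{q,u},{t,u},{q,t,u}} V5={{t},{q,t},{t,u},{q,t,u}}
  V12={{p,r}} V13={{q},{u},{q,t},{q,u},{t,u},{q,t,u}} V14={{u},{q,u},{t,u},{q,t,u}} V15={{t},{q,t},{t,u},{q,t,u}} V34={{u},{q,u},{t,u},{q,t,u}} V35={{q,t},{t,u},{q,t,u}} V45={{t,u},{q,t,u}}
  V134={{u},{q,u},{t,u},{q,t,u}} V135={{q,t},{t,u},{q,t,u}} V145={{t,u},{q,t,u}} V345={{t,u},{q,t,u}}
  V1345={{t,u},{q,t,u}}
C dims 5,7,4,1; δ0: rk_F7 4; δ1: rk_F7 3; δ2: rk_F7 1
degree 0: 5−4−0 = 1 → Ȟ^0 ≅ Z/7
degree 1: 7−3−4 = 0 → Ȟ^1 ≅ 0
degree 2: 4−1−3 = 0 → Ȟ^2 ≅ 0

Ȟ^0(U;F) ≅ Z/7,  Ȟ^1(U;F) ≅ 0,  Ȟ^2(U;F) ≅ 0


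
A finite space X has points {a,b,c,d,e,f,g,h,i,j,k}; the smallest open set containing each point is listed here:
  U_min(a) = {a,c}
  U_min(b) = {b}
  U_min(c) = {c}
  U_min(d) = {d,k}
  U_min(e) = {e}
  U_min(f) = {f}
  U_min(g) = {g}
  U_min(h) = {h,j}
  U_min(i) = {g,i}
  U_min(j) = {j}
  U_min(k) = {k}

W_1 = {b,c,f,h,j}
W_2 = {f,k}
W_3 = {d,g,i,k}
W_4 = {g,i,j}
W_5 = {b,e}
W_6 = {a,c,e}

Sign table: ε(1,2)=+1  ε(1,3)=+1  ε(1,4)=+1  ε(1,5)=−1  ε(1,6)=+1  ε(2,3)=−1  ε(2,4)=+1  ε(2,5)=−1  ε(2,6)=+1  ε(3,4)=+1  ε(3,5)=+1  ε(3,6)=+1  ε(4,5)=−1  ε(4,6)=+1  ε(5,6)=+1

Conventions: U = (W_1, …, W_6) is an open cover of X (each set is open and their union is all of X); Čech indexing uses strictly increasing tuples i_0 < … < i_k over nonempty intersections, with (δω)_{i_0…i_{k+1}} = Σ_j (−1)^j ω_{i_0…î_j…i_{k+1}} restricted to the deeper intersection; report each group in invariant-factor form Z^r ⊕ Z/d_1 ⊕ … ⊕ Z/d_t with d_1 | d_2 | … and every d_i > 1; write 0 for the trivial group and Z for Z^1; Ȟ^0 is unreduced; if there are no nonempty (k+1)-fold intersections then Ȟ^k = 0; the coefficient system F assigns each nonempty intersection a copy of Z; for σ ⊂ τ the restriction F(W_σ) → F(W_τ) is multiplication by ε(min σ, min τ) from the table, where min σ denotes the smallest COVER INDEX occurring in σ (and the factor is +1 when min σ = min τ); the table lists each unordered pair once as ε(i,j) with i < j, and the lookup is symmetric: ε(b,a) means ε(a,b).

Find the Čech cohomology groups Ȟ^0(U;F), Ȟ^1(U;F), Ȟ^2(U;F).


cover nerve:
  W12={f} W14={j} W15={b} W16={c} W23={k} W34={g,i} W56={e}
C dims 6,7; δ0: rk 6, SNF 1^5·2
Ȟ^0: (6−6)−0=0 ⇒ 0
Ȟ^1: (7−0)−6=1 plus torsion [2] ⇒ Z ⊕ Z/2
Ȟ^2: (0−0)−0=0 ⇒ 0

Ȟ^0(U;F) ≅ 0; Ȟ^1(U;F) ≅ Z ⊕ Z/2; Ȟ^2(U;F) ≅ 0
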